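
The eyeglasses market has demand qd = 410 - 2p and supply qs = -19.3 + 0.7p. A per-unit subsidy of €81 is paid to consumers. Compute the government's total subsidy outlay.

Government cost = €10854

Pre-subsidy: 410 - 2p = -19.3 + 0.7p gives p* = 159, q* = 92.
With the rebate, buyers effectively pay pb = ps − 81, where ps is the price sellers receive.
Demand in terms of ps becomes qd = 410 − 2(ps − 81) = 572 - 2ps. Setting this equal to supply: 572 - 2ps = -19.3 + 0.7ps, so ps = 219.
Buyers pay pb = 219 − 81 = 138; q' = -19.3 + 0.7·219 = 134.
Government outlay = subsidy × quantity = 81 × 134 = 10854.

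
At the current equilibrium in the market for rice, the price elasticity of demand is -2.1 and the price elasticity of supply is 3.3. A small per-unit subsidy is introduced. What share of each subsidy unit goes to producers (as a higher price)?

For a small subsidy around the equilibrium, the benefit split depends on the relative slopes, which at a point are proportional to the elasticities.
Buyer share = εs/(εs + |εd|) = 3.3/(3.3 + 2.1) = 11/18; seller share = |εd|/(εs + |εd|) = 7/18.
So producers capture 7/18 of the subsidy.

Producer share = 7/18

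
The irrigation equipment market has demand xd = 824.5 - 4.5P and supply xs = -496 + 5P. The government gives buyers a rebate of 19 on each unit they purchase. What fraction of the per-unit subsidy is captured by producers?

Producer share = 9/19

Pre-subsidy: 824.5 - 4.5P = -496 + 5P gives P* = 139, x* = 199.
With the rebate, buyers effectively pay Pb = Ps − 19, where Ps is the price sellers receive.
Demand in terms of Ps becomes xd = 824.5 − 4.5(Ps − 19) = 910 - 4.5Ps. Setting this equal to supply: 910 - 4.5Ps = -496 + 5Ps, so Ps = 148.
Buyers pay Pb = 148 − 19 = 129; x' = -496 + 5·148 = 244.
Buyers' price falls by P* − Pb = 139 − 129 = 10; sellers' price rises by Ps − P* = 148 − 139 = 9.
So producers capture 9/19 = 9/19 of each unit of subsidy.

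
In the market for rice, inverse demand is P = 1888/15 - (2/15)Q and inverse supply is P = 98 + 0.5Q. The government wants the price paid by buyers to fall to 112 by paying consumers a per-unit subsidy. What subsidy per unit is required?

At a buyer price of 112, quantity demanded is 944 − 7.5·112 = 104.
Sellers supply 104 only when they receive Ps = 98 + 0.5·104 = 150.
s = Ps − Pb = 150 − 112 = 38.

Required subsidy s = 38 per unit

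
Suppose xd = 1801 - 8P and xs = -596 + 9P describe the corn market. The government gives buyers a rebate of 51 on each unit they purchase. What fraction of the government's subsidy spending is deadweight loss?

DWL / government spending = 108/889

Pre-subsidy: 1801 - 8P = -596 + 9P gives P* = 141, x* = 673.
With the rebate, buyers effectively pay Pb = Ps − 51, where Ps is the price sellers receive.
Demand in terms of Ps becomes xd = 1801 − 8(Ps − 51) = 2209 - 8Ps. Setting this equal to supply: 2209 - 8Ps = -596 + 9Ps, so Ps = 165.
Buyers pay Pb = 165 − 51 = 114; x' = -596 + 9·165 = 889.
ΔCS = ½(673 + 889)(141 − 114) = 21087; ΔPS = ½(673 + 889)(165 − 141) = 18744.
Government spending = 51 × 889 = 45339.
DWL = ½ × 51 × (889 − 673) = 5508; fraction = 5508 / 45339 = 108/889.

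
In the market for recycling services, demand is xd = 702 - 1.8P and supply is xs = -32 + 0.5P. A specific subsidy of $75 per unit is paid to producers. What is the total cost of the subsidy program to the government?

Pre-subsidy: 702 - 1.8P = -32 + 0.5P gives P* = 7340/23, x* = 2934/23.
With the subsidy, sellers receive Ps = Pb + 75 for each unit, where Pb is the price buyers pay.
Supply in terms of Pb becomes xs = -32 + 0.5(Pb + 75) = 5.5 + 0.5Pb. Setting this equal to demand: 702 - 1.8Pb = 5.5 + 0.5Pb, so Pb = 6965/23.
Sellers receive Ps = 6965/23 + 75 = 8690/23; x' = 702 − 1.8·(6965/23) = 3609/23.
Government outlay = subsidy × quantity = 75 × 3609/23 = 270675/23.

Government cost = 270675/23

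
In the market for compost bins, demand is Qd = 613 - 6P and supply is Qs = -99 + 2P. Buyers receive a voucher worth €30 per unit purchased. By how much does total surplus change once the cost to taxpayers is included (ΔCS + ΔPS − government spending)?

Net change in total surplus = -€675

Pre-subsidy: 613 - 6P = -99 + 2P gives P* = 89, Q* = 79.
With the rebate, buyers effectively pay Pb = Ps − 30, where Ps is the price sellers receive.
Demand in terms of Ps becomes Qd = 613 − 6(Ps − 30) = 793 - 6Ps. Setting this equal to supply: 793 - 6Ps = -99 + 2Ps, so Ps = 111.5.
Buyers pay Pb = 111.5 − 30 = 81.5; Q' = -99 + 2·111.5 = 124.
ΔCS = ½(79 + 124)(89 − 81.5) = 761.25; ΔPS = ½(79 + 124)(111.5 − 89) = 2283.75.
Government spending = 30 × 124 = 3720.
Net change = 761.25 + 2283.75 − 3720 = -675. The loss equals the DWL triangle ½·30·45.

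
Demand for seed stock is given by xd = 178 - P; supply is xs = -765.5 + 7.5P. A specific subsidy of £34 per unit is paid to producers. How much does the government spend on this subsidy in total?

Pre-subsidy: 178 - P = -765.5 + 7.5P gives P* = 111, x* = 67.
With the subsidy, sellers receive Ps = Pb + 34 for each unit, where Pb is the price buyers pay.
Supply in terms of Pb becomes xs = -765.5 + 7.5(Pb + 34) = -510.5 + 7.5Pb. Setting this equal to demand: 178 - Pb = -510.5 + 7.5Pb, so Pb = 81.
Sellers receive Ps = 81 + 34 = 115; x' = 178 − 1·81 = 97.
Government outlay = subsidy × quantity = 34 × 97 = 3298.

Government cost = £3298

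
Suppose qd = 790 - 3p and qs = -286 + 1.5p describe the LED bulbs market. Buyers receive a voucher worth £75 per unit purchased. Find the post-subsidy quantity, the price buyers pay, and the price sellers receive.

Pre-subsidy: 790 - 3p = -286 + 1.5p gives p* = 2152/9, q* = 218/3.
With the rebate, buyers effectively pay pb = ps − 75, where ps is the price sellers receive.
Demand in terms of ps becomes qd = 790 − 3(ps − 75) = 1015 - 3ps. Setting this equal to supply: 1015 - 3ps = -286 + 1.5ps, so ps = 2602/9.
Buyers pay pb = 2602/9 − 75 = 1927/9; q' = -286 + 1.5·(2602/9) = 443/3.

q' = 443/3; buyers pay 1927/9; sellers receive 2602/9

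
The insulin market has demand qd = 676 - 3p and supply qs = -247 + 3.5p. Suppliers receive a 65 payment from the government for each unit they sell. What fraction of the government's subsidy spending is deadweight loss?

DWL / government spending = 21/142

Pre-subsidy: 676 - 3p = -247 + 3.5p gives p* = 142, q* = 250.
With the subsidy, sellers receive ps = pb + 65 for each unit, where pb is the price buyers pay.
Supply in terms of pb becomes qs = -247 + 3.5(pb + 65) = -19.5 + 3.5pb. Setting this equal to demand: 676 - 3pb = -19.5 + 3.5pb, so pb = 107.
Sellers receive ps = 107 + 65 = 172; q' = 676 − 3·107 = 355.
ΔCS = ½(250 + 355)(142 − 107) = 10587.5; ΔPS = ½(250 + 355)(172 − 142) = 9075.
Government spending = 65 × 355 = 23075.
DWL = ½ × 65 × (355 − 250) = 3412.5; fraction = 3412.5 / 23075 = 21/142.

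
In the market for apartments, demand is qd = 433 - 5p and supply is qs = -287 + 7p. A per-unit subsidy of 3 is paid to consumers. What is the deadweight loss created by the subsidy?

Pre-subsidy: 433 - 5p = -287 + 7p gives p* = 60, q* = 133.
With the rebate, buyers effectively pay pb = ps − 3, where ps is the price sellers receive.
Demand in terms of ps becomes qd = 433 − 5(ps − 3) = 448 - 5ps. Setting this equal to supply: 448 - 5ps = -287 + 7ps, so ps = 61.25.
Buyers pay pb = 61.25 − 3 = 58.25; q' = -287 + 7·61.25 = 141.75.
The subsidy expands output by 141.75 − 133 = 8.75 past the efficient level; on those units the gap between marginal cost and willingness to pay runs from 0 up to 3.
DWL = ½ × 3 × 8.75 = 13.125.

Deadweight loss = 13.125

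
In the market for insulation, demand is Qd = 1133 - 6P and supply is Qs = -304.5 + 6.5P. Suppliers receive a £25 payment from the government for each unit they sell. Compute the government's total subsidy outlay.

Government cost = £13025

Pre-subsidy: 1133 - 6P = -304.5 + 6.5P gives P* = 115, Q* = 443.
With the subsidy, sellers receive Ps = Pb + 25 for each unit, where Pb is the price buyers pay.
Supply in terms of Pb becomes Qs = -304.5 + 6.5(Pb + 25) = -142 + 6.5Pb. Setting this equal to demand: 1133 - 6Pb = -142 + 6.5Pb, so Pb = 102.
Sellers receive Ps = 102 + 25 = 127; Q' = 1133 − 6·102 = 521.
Government outlay = subsidy × quantity = 25 × 521 = 13025.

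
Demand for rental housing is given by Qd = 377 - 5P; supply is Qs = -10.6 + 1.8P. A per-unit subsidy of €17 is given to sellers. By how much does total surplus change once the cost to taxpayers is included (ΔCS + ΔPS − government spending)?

Pre-subsidy: 377 - 5P = -10.6 + 1.8P gives P* = 57, Q* = 92.
With the subsidy, sellers receive Ps = Pb + 17 for each unit, where Pb is the price buyers pay.
Supply in terms of Pb becomes Qs = -10.6 + 1.8(Pb + 17) = 20 + 1.8Pb. Setting this equal to demand: 377 - 5Pb = 20 + 1.8Pb, so Pb = 52.5.
Sellers receive Ps = 52.5 + 17 = 69.5; Q' = 377 − 5·52.5 = 114.5.
ΔCS = ½(92 + 114.5)(57 − 52.5) = 464.625; ΔPS = ½(92 + 114.5)(69.5 − 57) = 1290.625.
Government spending = 17 × 114.5 = 1946.5.
Net change = 464.625 + 1290.625 − 1946.5 = -191.25. The loss equals the DWL triangle ½·17·22.5.

Net change in total surplus = -€191.25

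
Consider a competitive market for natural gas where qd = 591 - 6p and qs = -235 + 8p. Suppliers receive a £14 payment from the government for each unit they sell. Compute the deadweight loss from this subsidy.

Pre-subsidy: 591 - 6p = -235 + 8p gives p* = 59, q* = 237.
With the subsidy, sellers receive ps = pb + 14 for each unit, where pb is the price buyers pay.
Supply in terms of pb becomes qs = -235 + 8(pb + 14) = -123 + 8pb. Setting this equal to demand: 591 - 6pb = -123 + 8pb, so pb = 51.
Sellers receive ps = 51 + 14 = 65; q' = 591 − 6·51 = 285.
The subsidy expands output by 285 − 237 = 48 past the efficient level; on those units the gap between marginal cost and willingness to pay runs from 0 up to 14.
DWL = ½ × 14 × 48 = 336.

Deadweight loss = £336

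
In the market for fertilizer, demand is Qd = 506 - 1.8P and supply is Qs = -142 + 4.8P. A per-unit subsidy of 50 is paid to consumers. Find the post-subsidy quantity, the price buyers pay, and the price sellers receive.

Pre-subsidy: 506 - 1.8P = -142 + 4.8P gives P* = 1080/11, Q* = 3622/11.
With the rebate, buyers effectively pay Pb = Ps − 50, where Ps is the price sellers receive.
Demand in terms of Ps becomes Qd = 506 − 1.8(Ps − 50) = 596 - 1.8Ps. Setting this equal to supply: 596 - 1.8Ps = -142 + 4.8Ps, so Ps = 1230/11.
Buyers pay Pb = 1230/11 − 50 = 680/11; Q' = -142 + 4.8·(1230/11) = 4342/11.

Q' = 4342/11; buyers pay 680/11; sellers receive 1230/11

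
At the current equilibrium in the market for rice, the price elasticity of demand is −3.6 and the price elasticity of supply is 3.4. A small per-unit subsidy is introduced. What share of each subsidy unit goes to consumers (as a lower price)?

Consumer share = 17/35

For a small subsidy around the equilibrium, the benefit split depends on the relative slopes, which at a point are proportional to the elasticities.
Buyer share = εs/(εs + |εd|) = 3.4/(3.4 + 3.6) = 17/35; seller share = |εd|/(εs + |εd|) = 18/35.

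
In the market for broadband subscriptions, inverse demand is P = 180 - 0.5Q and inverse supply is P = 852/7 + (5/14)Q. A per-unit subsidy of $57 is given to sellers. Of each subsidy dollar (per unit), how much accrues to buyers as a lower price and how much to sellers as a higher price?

Buyers gain $33.25 per unit; sellers gain $23.75 per unit

Pre-subsidy: 180 - 0.5Q = 852/7 + (5/14)Q gives Q* = 68 and P* = 146.
With the subsidy, sellers receive Ps = Pb + 57 for each unit, where Pb is the price buyers pay.
On the curves, Pb = 180 - 0.5Q and Ps = 852/7 + (5/14)Q; the wedge Ps − Pb = 57 gives 852/7 + (5/14)Q − (180 - 0.5Q) = 57, so Q' = 134.5.
Then Pb = 180 − 0.5·134.5 = 112.75 and Ps = 852/7 + (5/14)·134.5 = 169.75.
Buyers' price falls by P* − Pb = 146 − 112.75 = 33.25; sellers' price rises by Ps − P* = 169.75 − 146 = 23.75.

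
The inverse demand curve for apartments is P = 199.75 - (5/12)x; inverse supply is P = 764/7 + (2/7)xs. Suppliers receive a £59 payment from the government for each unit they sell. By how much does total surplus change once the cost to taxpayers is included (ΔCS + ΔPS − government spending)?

Pre-subsidy: 199.75 - (5/12)x = 764/7 + (2/7)x gives x* = 129 and P* = 146.
With the subsidy, sellers receive Ps = Pb + 59 for each unit, where Pb is the price buyers pay.
On the curves, Pb = 199.75 - (5/12)x and Ps = 764/7 + (2/7)x; the wedge Ps − Pb = 59 gives 764/7 + (2/7)x − (199.75 - (5/12)x) = 59, so x' = 213.
Then Pb = 199.75 − (5/12)·213 = 111 and Ps = 764/7 + (2/7)·213 = 170.
ΔCS = ½(129 + 213)(146 − 111) = 5985; ΔPS = ½(129 + 213)(170 − 146) = 4104.
Government spending = 59 × 213 = 12567.
Net change = 5985 + 4104 − 12567 = -2478. The loss equals the DWL triangle ½·59·84.

Net change in total surplus = -£2478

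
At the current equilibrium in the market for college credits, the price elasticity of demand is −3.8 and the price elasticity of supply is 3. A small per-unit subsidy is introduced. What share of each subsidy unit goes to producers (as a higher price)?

For a small subsidy around the equilibrium, the benefit split depends on the relative slopes, which at a point are proportional to the elasticities.
Buyer share = εs/(εs + |εd|) = 3/(3 + 3.8) = 15/34; seller share = |εd|/(εs + |εd|) = 19/34.
So producers capture 19/34 of the subsidy.

Producer share = 19/34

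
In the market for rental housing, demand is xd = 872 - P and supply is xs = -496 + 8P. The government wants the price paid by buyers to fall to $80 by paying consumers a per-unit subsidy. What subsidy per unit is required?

Required subsidy s = $81 per unit

At a buyer price of 80, quantity demanded is 872 − 1·80 = 792.
Sellers supply 792 only when they receive Ps with -496 + 8·Ps = 792, i.e. Ps = 161.
s = Ps − Pb = 161 − 80 = 81.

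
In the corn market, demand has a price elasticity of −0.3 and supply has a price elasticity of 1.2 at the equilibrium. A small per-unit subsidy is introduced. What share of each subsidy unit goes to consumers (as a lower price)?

For a small subsidy around the equilibrium, the benefit split depends on the relative slopes, which at a point are proportional to the elasticities.
Buyer share = εs/(εs + |εd|) = 1.2/(1.2 + 0.3) = 0.8; seller share = |εd|/(εs + |εd|) = 0.2.

Consumer share = 0.8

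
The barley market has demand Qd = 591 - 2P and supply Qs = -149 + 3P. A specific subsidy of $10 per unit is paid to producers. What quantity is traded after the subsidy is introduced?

Pre-subsidy: 591 - 2P = -149 + 3P gives P* = 148, Q* = 295.
With the subsidy, sellers receive Ps = Pb + 10 for each unit, where Pb is the price buyers pay.
Supply in terms of Pb becomes Qs = -149 + 3(Pb + 10) = -119 + 3Pb. Setting this equal to demand: 591 - 2Pb = -119 + 3Pb, so Pb = 142.
Sellers receive Ps = 142 + 10 = 152; Q' = 591 − 2·142 = 307.

Q' = 307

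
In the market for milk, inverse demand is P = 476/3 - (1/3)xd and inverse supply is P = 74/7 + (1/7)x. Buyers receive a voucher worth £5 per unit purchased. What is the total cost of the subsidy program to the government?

Pre-subsidy: 476/3 - (1/3)x = 74/7 + (1/7)x gives x* = 311 and P* = 55.
With the rebate, buyers effectively pay Pb = Ps − 5, where Ps is the price sellers receive.
On the curves, Pb = 476/3 - (1/3)x and Ps = 74/7 + (1/7)x; the wedge Ps − Pb = 5 gives 74/7 + (1/7)x − (476/3 - (1/3)x) = 5, so x' = 321.5.
Then Pb = 476/3 − (1/3)·321.5 = 51.5 and Ps = 74/7 + (1/7)·321.5 = 56.5.
Government outlay = subsidy × quantity = 5 × 321.5 = 1607.5.

Government cost = £1607.5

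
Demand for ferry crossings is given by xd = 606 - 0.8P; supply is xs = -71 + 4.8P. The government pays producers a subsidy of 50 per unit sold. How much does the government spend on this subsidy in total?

Government cost = 190250/7

Pre-subsidy: 606 - 0.8P = -71 + 4.8P gives P* = 3385/28, x* = 3565/7.
With the subsidy, sellers receive Ps = Pb + 50 for each unit, where Pb is the price buyers pay.
Supply in terms of Pb becomes xs = -71 + 4.8(Pb + 50) = 169 + 4.8Pb. Setting this equal to demand: 606 - 0.8Pb = 169 + 4.8Pb, so Pb = 2185/28.
Sellers receive Ps = 2185/28 + 50 = 3585/28; x' = 606 − 0.8·(2185/28) = 3805/7.
Government outlay = subsidy × quantity = 50 × 3805/7 = 190250/7.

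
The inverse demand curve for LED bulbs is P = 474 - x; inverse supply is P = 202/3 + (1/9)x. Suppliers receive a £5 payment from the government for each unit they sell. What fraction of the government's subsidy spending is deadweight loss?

Pre-subsidy: 474 - x = 202/3 + (1/9)x gives x* = 366 and P* = 108.
With the subsidy, sellers receive Ps = Pb + 5 for each unit, where Pb is the price buyers pay.
On the curves, Pb = 474 - x and Ps = 202/3 + (1/9)x; the wedge Ps − Pb = 5 gives 202/3 + (1/9)x − (474 - x) = 5, so x' = 370.5.
Then Pb = 474 − 1·370.5 = 103.5 and Ps = 202/3 + (1/9)·370.5 = 108.5.
ΔCS = ½(366 + 370.5)(108 − 103.5) = 1657.125; ΔPS = ½(366 + 370.5)(108.5 − 108) = 184.125.
Government spending = 5 × 370.5 = 1852.5.
DWL = ½ × 5 × (370.5 − 366) = 11.25; fraction = 11.25 / 1852.5 = 3/494.

DWL / government spending = 3/494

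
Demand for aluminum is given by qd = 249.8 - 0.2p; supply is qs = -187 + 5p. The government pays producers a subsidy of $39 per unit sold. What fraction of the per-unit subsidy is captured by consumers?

Consumer share = 25/26

Pre-subsidy: 249.8 - 0.2p = -187 + 5p gives p* = 84, q* = 233.
With the subsidy, sellers receive ps = pb + 39 for each unit, where pb is the price buyers pay.
Supply in terms of pb becomes qs = -187 + 5(pb + 39) = 8 + 5pb. Setting this equal to demand: 249.8 - 0.2pb = 8 + 5pb, so pb = 46.5.
Sellers receive ps = 46.5 + 39 = 85.5; q' = 249.8 − 0.2·46.5 = 240.5.
Buyers' price falls by p* − pb = 84 − 46.5 = 37.5; sellers' price rises by ps − p* = 85.5 − 84 = 1.5.
So consumers capture 37.5/39 = 25/26 of each unit of subsidy.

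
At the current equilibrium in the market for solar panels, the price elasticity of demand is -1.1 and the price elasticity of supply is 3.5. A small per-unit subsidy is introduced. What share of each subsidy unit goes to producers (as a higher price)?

For a small subsidy around the equilibrium, the benefit split depends on the relative slopes, which at a point are proportional to the elasticities.
Buyer share = εs/(εs + |εd|) = 3.5/(3.5 + 1.1) = 35/46; seller share = |εd|/(εs + |εd|) = 11/46.
So producers capture 11/46 of the subsidy.

Producer share = 11/46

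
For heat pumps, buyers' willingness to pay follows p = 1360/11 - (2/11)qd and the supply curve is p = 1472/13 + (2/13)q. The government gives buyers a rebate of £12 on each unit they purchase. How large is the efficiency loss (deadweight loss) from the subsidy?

Pre-subsidy: 1360/11 - (2/11)q = 1472/13 + (2/13)q gives q* = 31 and p* = 118.
With the rebate, buyers effectively pay pb = ps − 12, where ps is the price sellers receive.
On the curves, pb = 1360/11 - (2/11)q and ps = 1472/13 + (2/13)q; the wedge ps − pb = 12 gives 1472/13 + (2/13)q − (1360/11 - (2/11)q) = 12, so q' = 66.75.
Then pb = 1360/11 − (2/11)·66.75 = 111.5 and ps = 1472/13 + (2/13)·66.75 = 123.5.
The subsidy expands output by 66.75 − 31 = 35.75 past the efficient level; on those units the gap between marginal cost and willingness to pay runs from 0 up to 12.
DWL = ½ × 12 × 35.75 = 214.5.

Deadweight loss = £214.5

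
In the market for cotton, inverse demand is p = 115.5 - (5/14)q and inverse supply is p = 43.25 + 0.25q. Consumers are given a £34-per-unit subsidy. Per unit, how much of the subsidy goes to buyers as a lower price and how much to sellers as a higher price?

Pre-subsidy: 115.5 - (5/14)q = 43.25 + 0.25q gives q* = 119 and p* = 73.
With the rebate, buyers effectively pay pb = ps − 34, where ps is the price sellers receive.
On the curves, pb = 115.5 - (5/14)q and ps = 43.25 + 0.25q; the wedge ps − pb = 34 gives 43.25 + 0.25q − (115.5 - (5/14)q) = 34, so q' = 175.
Then pb = 115.5 − (5/14)·175 = 53 and ps = 43.25 + 0.25·175 = 87.
Buyers' price falls by p* − pb = 73 − 53 = 20; sellers' price rises by ps − p* = 87 − 73 = 14.

Buyers gain £20 per unit; sellers gain £14 per unit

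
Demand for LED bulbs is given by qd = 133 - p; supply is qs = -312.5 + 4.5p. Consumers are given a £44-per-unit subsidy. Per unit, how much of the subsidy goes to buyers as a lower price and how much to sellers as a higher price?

Pre-subsidy: 133 - p = -312.5 + 4.5p gives p* = 81, q* = 52.
With the rebate, buyers effectively pay pb = ps − 44, where ps is the price sellers receive.
Demand in terms of ps becomes qd = 133 − 1(ps − 44) = 177 - ps. Setting this equal to supply: 177 - ps = -312.5 + 4.5ps, so ps = 89.
Buyers pay pb = 89 − 44 = 45; q' = -312.5 + 4.5·89 = 88.
Buyers' price falls by p* − pb = 81 − 45 = 36; sellers' price rises by ps − p* = 89 − 81 = 8.

Buyers gain £36 per unit; sellers gain £8 per unit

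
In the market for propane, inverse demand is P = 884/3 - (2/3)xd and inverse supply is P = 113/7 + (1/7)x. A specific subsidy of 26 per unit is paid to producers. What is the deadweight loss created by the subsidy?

Pre-subsidy: 884/3 - (2/3)x = 113/7 + (1/7)x gives x* = 5849/17 and P* = 1110/17.
With the subsidy, sellers receive Ps = Pb + 26 for each unit, where Pb is the price buyers pay.
On the curves, Pb = 884/3 - (2/3)x and Ps = 113/7 + (1/7)x; the wedge Ps − Pb = 26 gives 113/7 + (1/7)x − (884/3 - (2/3)x) = 26, so x' = 6395/17.
Then Pb = 884/3 − (2/3)·(6395/17) = 746/17 and Ps = 113/7 + (1/7)·(6395/17) = 1188/17.
The subsidy expands output by 6395/17 − 5849/17 = 546/17 past the efficient level; on those units the gap between marginal cost and willingness to pay runs from 0 up to 26.
DWL = ½ × 26 × 546/17 = 7098/17.

Deadweight loss = 7098/17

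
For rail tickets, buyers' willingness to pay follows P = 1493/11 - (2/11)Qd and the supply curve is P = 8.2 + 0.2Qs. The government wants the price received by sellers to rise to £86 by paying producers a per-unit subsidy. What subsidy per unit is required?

Required subsidy s = £21 per unit

At a seller price of 86, quantity supplied is -41 + 5·86 = 389.
Buyers absorb 389 only when they pay Pb = 1493/11 − (2/11)·389 = 65.
s = Ps − Pb = 86 − 65 = 21.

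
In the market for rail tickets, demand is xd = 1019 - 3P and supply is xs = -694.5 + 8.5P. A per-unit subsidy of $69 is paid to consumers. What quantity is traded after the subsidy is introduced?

Pre-subsidy: 1019 - 3P = -694.5 + 8.5P gives P* = 149, x* = 572.
With the rebate, buyers effectively pay Pb = Ps − 69, where Ps is the price sellers receive.
Demand in terms of Ps becomes xd = 1019 − 3(Ps − 69) = 1226 - 3Ps. Setting this equal to supply: 1226 - 3Ps = -694.5 + 8.5Ps, so Ps = 167.
Buyers pay Pb = 167 − 69 = 98; x' = -694.5 + 8.5·167 = 725.

x' = 725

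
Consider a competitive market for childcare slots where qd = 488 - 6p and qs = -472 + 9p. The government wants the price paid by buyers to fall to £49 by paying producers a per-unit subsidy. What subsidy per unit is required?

Required subsidy s = £25 per unit

At a buyer price of 49, quantity demanded is 488 − 6·49 = 194.
Sellers supply 194 only when they receive ps with -472 + 9·ps = 194, i.e. ps = 74.
s = ps − pb = 74 − 49 = 25.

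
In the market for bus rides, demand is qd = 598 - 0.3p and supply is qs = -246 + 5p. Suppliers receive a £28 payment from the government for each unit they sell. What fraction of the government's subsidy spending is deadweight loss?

DWL / government spending = 15/2113

Pre-subsidy: 598 - 0.3p = -246 + 5p gives p* = 8440/53, q* = 29162/53.
With the subsidy, sellers receive ps = pb + 28 for each unit, where pb is the price buyers pay.
Supply in terms of pb becomes qs = -246 + 5(pb + 28) = -106 + 5pb. Setting this equal to demand: 598 - 0.3pb = -106 + 5pb, so pb = 7040/53.
Sellers receive ps = 7040/53 + 28 = 8524/53; q' = 598 − 0.3·(7040/53) = 29582/53.
ΔCS = ½(29162/53 + 29582/53)(8440/53 − 7040/53) = 41120800/2809; ΔPS = ½(29162/53 + 29582/53)(8524/53 − 8440/53) = 2467248/2809.
Government spending = 28 × 29582/53 = 828296/53.
DWL = ½ × 28 × (29582/53 − 29162/53) = 5880/53; fraction = (5880/53) / (828296/53) = 15/2113.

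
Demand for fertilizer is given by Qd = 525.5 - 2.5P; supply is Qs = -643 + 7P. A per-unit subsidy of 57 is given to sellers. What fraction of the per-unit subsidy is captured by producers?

Producer share = 5/19

Pre-subsidy: 525.5 - 2.5P = -643 + 7P gives P* = 123, Q* = 218.
With the subsidy, sellers receive Ps = Pb + 57 for each unit, where Pb is the price buyers pay.
Supply in terms of Pb becomes Qs = -643 + 7(Pb + 57) = -244 + 7Pb. Setting this equal to demand: 525.5 - 2.5Pb = -244 + 7Pb, so Pb = 81.
Sellers receive Ps = 81 + 57 = 138; Q' = 525.5 − 2.5·81 = 323.
Buyers' price falls by P* − Pb = 123 − 81 = 42; sellers' price rises by Ps − P* = 138 − 123 = 15.
So producers capture 15/57 = 5/19 of each unit of subsidy.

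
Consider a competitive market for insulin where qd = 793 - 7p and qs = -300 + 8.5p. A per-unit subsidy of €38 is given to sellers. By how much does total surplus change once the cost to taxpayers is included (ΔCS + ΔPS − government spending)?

Net change in total surplus = -85918/31

Pre-subsidy: 793 - 7p = -300 + 8.5p gives p* = 2186/31, q* = 9281/31.
With the subsidy, sellers receive ps = pb + 38 for each unit, where pb is the price buyers pay.
Supply in terms of pb becomes qs = -300 + 8.5(pb + 38) = 23 + 8.5pb. Setting this equal to demand: 793 - 7pb = 23 + 8.5pb, so pb = 1540/31.
Sellers receive ps = 1540/31 + 38 = 2718/31; q' = 793 − 7·(1540/31) = 13803/31.
ΔCS = ½(9281/31 + 13803/31)(2186/31 − 1540/31) = 7456132/961; ΔPS = ½(9281/31 + 13803/31)(2718/31 − 2186/31) = 6140344/961.
Government spending = 38 × 13803/31 = 524514/31.
Net change = 7456132/961 + 6140344/961 − 524514/31 = -85918/31. The loss equals the DWL triangle ½·38·4522/31.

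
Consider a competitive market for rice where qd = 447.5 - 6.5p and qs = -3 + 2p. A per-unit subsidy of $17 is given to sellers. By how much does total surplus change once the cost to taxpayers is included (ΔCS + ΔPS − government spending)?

Net change in total surplus = -$221

Pre-subsidy: 447.5 - 6.5p = -3 + 2p gives p* = 53, q* = 103.
With the subsidy, sellers receive ps = pb + 17 for each unit, where pb is the price buyers pay.
Supply in terms of pb becomes qs = -3 + 2(pb + 17) = 31 + 2pb. Setting this equal to demand: 447.5 - 6.5pb = 31 + 2pb, so pb = 49.
Sellers receive ps = 49 + 17 = 66; q' = 447.5 − 6.5·49 = 129.
ΔCS = ½(103 + 129)(53 − 49) = 464; ΔPS = ½(103 + 129)(66 − 53) = 1508.
Government spending = 17 × 129 = 2193.
Net change = 464 + 1508 − 2193 = -221. The loss equals the DWL triangle ½·17·26.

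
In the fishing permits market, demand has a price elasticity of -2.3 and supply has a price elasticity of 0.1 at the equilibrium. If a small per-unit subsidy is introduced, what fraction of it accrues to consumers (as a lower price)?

For a small subsidy around the equilibrium, the benefit split depends on the relative slopes, which at a point are proportional to the elasticities.
Buyer share = εs/(εs + |εd|) = 0.1/(0.1 + 2.3) = 1/24; seller share = |εd|/(εs + |εd|) = 23/24.

Consumer share = 1/24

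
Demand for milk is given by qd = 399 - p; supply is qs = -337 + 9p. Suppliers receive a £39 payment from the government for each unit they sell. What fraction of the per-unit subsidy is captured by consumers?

Pre-subsidy: 399 - p = -337 + 9p gives p* = 73.6, q* = 325.4.
With the subsidy, sellers receive ps = pb + 39 for each unit, where pb is the price buyers pay.
Supply in terms of pb becomes qs = -337 + 9(pb + 39) = 14 + 9pb. Setting this equal to demand: 399 - pb = 14 + 9pb, so pb = 38.5.
Sellers receive ps = 38.5 + 39 = 77.5; q' = 399 − 1·38.5 = 360.5.
Buyers' price falls by p* − pb = 73.6 − 38.5 = 35.1; sellers' price rises by ps − p* = 77.5 − 73.6 = 3.9.
So consumers capture 35.1/39 = 0.9 of each unit of subsidy.

Consumer share = 0.9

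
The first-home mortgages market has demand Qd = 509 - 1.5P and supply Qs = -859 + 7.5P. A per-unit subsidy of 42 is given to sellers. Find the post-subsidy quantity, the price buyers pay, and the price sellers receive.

Q' = 333.5; buyers pay 117; sellers receive 159

Pre-subsidy: 509 - 1.5P = -859 + 7.5P gives P* = 152, Q* = 281.
With the subsidy, sellers receive Ps = Pb + 42 for each unit, where Pb is the price buyers pay.
Supply in terms of Pb becomes Qs = -859 + 7.5(Pb + 42) = -544 + 7.5Pb. Setting this equal to demand: 509 - 1.5Pb = -544 + 7.5Pb, so Pb = 117.
Sellers receive Ps = 117 + 42 = 159; Q' = 509 − 1.5·117 = 333.5.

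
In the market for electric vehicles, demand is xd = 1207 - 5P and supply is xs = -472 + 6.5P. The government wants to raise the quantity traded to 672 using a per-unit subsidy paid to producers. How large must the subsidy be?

Required subsidy s = 69 per unit

At x = 672, invert demand for the buyer price: Pb = (1207 − 672)/5 = 107; invert supply for the seller price: Ps = (672 − (-472))/6.5 = 176.
The subsidy must fill the gap: s = Ps − Pb = 176 − 107 = 69.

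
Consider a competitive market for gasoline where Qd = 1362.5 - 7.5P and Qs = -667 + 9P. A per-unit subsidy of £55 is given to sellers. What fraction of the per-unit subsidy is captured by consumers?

Pre-subsidy: 1362.5 - 7.5P = -667 + 9P gives P* = 123, Q* = 440.
With the subsidy, sellers receive Ps = Pb + 55 for each unit, where Pb is the price buyers pay.
Supply in terms of Pb becomes Qs = -667 + 9(Pb + 55) = -172 + 9Pb. Setting this equal to demand: 1362.5 - 7.5Pb = -172 + 9Pb, so Pb = 93.
Sellers receive Ps = 93 + 55 = 148; Q' = 1362.5 − 7.5·93 = 665.
Buyers' price falls by P* − Pb = 123 − 93 = 30; sellers' price rises by Ps − P* = 148 − 123 = 25.
So consumers capture 30/55 = 6/11 of each unit of subsidy.

Consumer share = 6/11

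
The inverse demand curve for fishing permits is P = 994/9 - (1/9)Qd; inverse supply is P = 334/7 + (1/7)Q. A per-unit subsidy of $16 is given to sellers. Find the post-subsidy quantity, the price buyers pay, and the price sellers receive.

Pre-subsidy: 994/9 - (1/9)Q = 334/7 + (1/7)Q gives Q* = 247 and P* = 83.
With the subsidy, sellers receive Ps = Pb + 16 for each unit, where Pb is the price buyers pay.
On the curves, Pb = 994/9 - (1/9)Q and Ps = 334/7 + (1/7)Q; the wedge Ps − Pb = 16 gives 334/7 + (1/7)Q − (994/9 - (1/9)Q) = 16, so Q' = 310.
Then Pb = 994/9 − (1/9)·310 = 76 and Ps = 334/7 + (1/7)·310 = 92.

Q' = 310; buyers pay $76; sellers receive $92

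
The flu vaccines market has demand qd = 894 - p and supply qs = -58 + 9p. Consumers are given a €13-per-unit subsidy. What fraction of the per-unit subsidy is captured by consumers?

Pre-subsidy: 894 - p = -58 + 9p gives p* = 95.2, q* = 798.8.
With the rebate, buyers effectively pay pb = ps − 13, where ps is the price sellers receive.
Demand in terms of ps becomes qd = 894 − 1(ps − 13) = 907 - ps. Setting this equal to supply: 907 - ps = -58 + 9ps, so ps = 96.5.
Buyers pay pb = 96.5 − 13 = 83.5; q' = -58 + 9·96.5 = 810.5.
Buyers' price falls by p* − pb = 95.2 − 83.5 = 11.7; sellers' price rises by ps − p* = 96.5 − 95.2 = 1.3.
So consumers capture 11.7/13 = 0.9 of each unit of subsidy.

Consumer share = 0.9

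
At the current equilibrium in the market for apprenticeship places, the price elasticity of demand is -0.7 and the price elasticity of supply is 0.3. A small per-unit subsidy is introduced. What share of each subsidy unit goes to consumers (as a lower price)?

For a small subsidy around the equilibrium, the benefit split depends on the relative slopes, which at a point are proportional to the elasticities.
Buyer share = εs/(εs + |εd|) = 0.3/(0.3 + 0.7) = 0.3; seller share = |εd|/(εs + |εd|) = 0.7.

Consumer share = 0.3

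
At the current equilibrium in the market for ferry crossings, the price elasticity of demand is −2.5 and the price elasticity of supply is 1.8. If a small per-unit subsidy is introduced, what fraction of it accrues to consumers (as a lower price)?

For a small subsidy around the equilibrium, the benefit split depends on the relative slopes, which at a point are proportional to the elasticities.
Buyer share = εs/(εs + |εd|) = 1.8/(1.8 + 2.5) = 18/43; seller share = |εd|/(εs + |εd|) = 25/43.

Consumer share = 18/43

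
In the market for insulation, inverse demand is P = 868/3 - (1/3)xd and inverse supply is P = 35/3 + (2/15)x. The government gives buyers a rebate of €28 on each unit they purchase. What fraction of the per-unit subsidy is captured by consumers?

Pre-subsidy: 868/3 - (1/3)x = 35/3 + (2/15)x gives x* = 595 and P* = 91.
With the rebate, buyers effectively pay Pb = Ps − 28, where Ps is the price sellers receive.
On the curves, Pb = 868/3 - (1/3)x and Ps = 35/3 + (2/15)x; the wedge Ps − Pb = 28 gives 35/3 + (2/15)x − (868/3 - (1/3)x) = 28, so x' = 655.
Then Pb = 868/3 − (1/3)·655 = 71 and Ps = 35/3 + (2/15)·655 = 99.
Buyers' price falls by P* − Pb = 91 − 71 = 20; sellers' price rises by Ps − P* = 99 − 91 = 8.
So consumers capture 20/28 = 5/7 of each unit of subsidy.

Consumer share = 5/7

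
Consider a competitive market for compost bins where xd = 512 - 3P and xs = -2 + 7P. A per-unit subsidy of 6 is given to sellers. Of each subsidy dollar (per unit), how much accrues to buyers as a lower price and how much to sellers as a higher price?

Buyers gain 4.2 per unit; sellers gain 1.8 per unit

Pre-subsidy: 512 - 3P = -2 + 7P gives P* = 51.4, x* = 357.8.
With the subsidy, sellers receive Ps = Pb + 6 for each unit, where Pb is the price buyers pay.
Supply in terms of Pb becomes xs = -2 + 7(Pb + 6) = 40 + 7Pb. Setting this equal to demand: 512 - 3Pb = 40 + 7Pb, so Pb = 47.2.
Sellers receive Ps = 47.2 + 6 = 53.2; x' = 512 − 3·47.2 = 370.4.
Buyers' price falls by P* − Pb = 51.4 − 47.2 = 4.2; sellers' price rises by Ps − P* = 53.2 − 51.4 = 1.8.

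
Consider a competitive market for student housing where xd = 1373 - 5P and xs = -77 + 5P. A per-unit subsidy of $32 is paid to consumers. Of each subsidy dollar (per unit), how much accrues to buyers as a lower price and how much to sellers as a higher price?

Buyers gain $16 per unit; sellers gain $16 per unit

Pre-subsidy: 1373 - 5P = -77 + 5P gives P* = 145, x* = 648.
With the rebate, buyers effectively pay Pb = Ps − 32, where Ps is the price sellers receive.
Demand in terms of Ps becomes xd = 1373 − 5(Ps − 32) = 1533 - 5Ps. Setting this equal to supply: 1533 - 5Ps = -77 + 5Ps, so Ps = 161.
Buyers pay Pb = 161 − 32 = 129; x' = -77 + 5·161 = 728.
Buyers' price falls by P* − Pb = 145 − 129 = 16; sellers' price rises by Ps − P* = 161 − 145 = 16.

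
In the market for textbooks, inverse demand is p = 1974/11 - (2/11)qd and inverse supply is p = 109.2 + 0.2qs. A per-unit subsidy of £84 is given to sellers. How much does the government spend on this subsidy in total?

Government cost = £33936

Pre-subsidy: 1974/11 - (2/11)q = 109.2 + 0.2q gives q* = 184 and p* = 146.
With the subsidy, sellers receive ps = pb + 84 for each unit, where pb is the price buyers pay.
On the curves, pb = 1974/11 - (2/11)q and ps = 109.2 + 0.2q; the wedge ps − pb = 84 gives 109.2 + 0.2q − (1974/11 - (2/11)q) = 84, so q' = 404.
Then pb = 1974/11 − (2/11)·404 = 106 and ps = 109.2 + 0.2·404 = 190.
Government outlay = subsidy × quantity = 84 × 404 = 33936.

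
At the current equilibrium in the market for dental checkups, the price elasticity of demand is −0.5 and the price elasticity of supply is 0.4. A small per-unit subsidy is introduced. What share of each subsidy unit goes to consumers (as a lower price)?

Consumer share = 4/9

For a small subsidy around the equilibrium, the benefit split depends on the relative slopes, which at a point are proportional to the elasticities.
Buyer share = εs/(εs + |εd|) = 0.4/(0.4 + 0.5) = 4/9; seller share = |εd|/(εs + |εd|) = 5/9.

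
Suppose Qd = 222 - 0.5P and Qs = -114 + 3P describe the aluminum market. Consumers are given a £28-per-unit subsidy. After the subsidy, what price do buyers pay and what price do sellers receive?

Pre-subsidy: 222 - 0.5P = -114 + 3P gives P* = 96, Q* = 174.
With the rebate, buyers effectively pay Pb = Ps − 28, where Ps is the price sellers receive.
Demand in terms of Ps becomes Qd = 222 − 0.5(Ps − 28) = 236 - 0.5Ps. Setting this equal to supply: 236 - 0.5Ps = -114 + 3Ps, so Ps = 100.
Buyers pay Pb = 100 − 28 = 72; Q' = -114 + 3·100 = 186.

Buyers pay £72; sellers receive £100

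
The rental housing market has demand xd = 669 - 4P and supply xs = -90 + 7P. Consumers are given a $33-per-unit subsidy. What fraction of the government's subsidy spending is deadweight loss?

DWL / government spending = 14/159

Pre-subsidy: 669 - 4P = -90 + 7P gives P* = 69, x* = 393.
With the rebate, buyers effectively pay Pb = Ps − 33, where Ps is the price sellers receive.
Demand in terms of Ps becomes xd = 669 − 4(Ps − 33) = 801 - 4Ps. Setting this equal to supply: 801 - 4Ps = -90 + 7Ps, so Ps = 81.
Buyers pay Pb = 81 − 33 = 48; x' = -90 + 7·81 = 477.
ΔCS = ½(393 + 477)(69 − 48) = 9135; ΔPS = ½(393 + 477)(81 − 69) = 5220.
Government spending = 33 × 477 = 15741.
DWL = ½ × 33 × (477 − 393) = 1386; fraction = 1386 / 15741 = 14/159.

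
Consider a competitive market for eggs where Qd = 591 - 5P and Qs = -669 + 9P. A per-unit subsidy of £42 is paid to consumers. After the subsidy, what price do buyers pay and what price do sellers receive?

Buyers pay £63; sellers receive £105

Pre-subsidy: 591 - 5P = -669 + 9P gives P* = 90, Q* = 141.
With the rebate, buyers effectively pay Pb = Ps − 42, where Ps is the price sellers receive.
Demand in terms of Ps becomes Qd = 591 − 5(Ps − 42) = 801 - 5Ps. Setting this equal to supply: 801 - 5Ps = -669 + 9Ps, so Ps = 105.
Buyers pay Pb = 105 − 42 = 63; Q' = -669 + 9·105 = 276.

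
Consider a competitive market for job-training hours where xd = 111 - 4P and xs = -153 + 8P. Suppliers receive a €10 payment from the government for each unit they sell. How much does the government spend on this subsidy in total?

Government cost = 1490/3

Pre-subsidy: 111 - 4P = -153 + 8P gives P* = 22, x* = 23.
With the subsidy, sellers receive Ps = Pb + 10 for each unit, where Pb is the price buyers pay.
Supply in terms of Pb becomes xs = -153 + 8(Pb + 10) = -73 + 8Pb. Setting this equal to demand: 111 - 4Pb = -73 + 8Pb, so Pb = 46/3.
Sellers receive Ps = 46/3 + 10 = 76/3; x' = 111 − 4·(46/3) = 149/3.
Government outlay = subsidy × quantity = 10 × 149/3 = 1490/3.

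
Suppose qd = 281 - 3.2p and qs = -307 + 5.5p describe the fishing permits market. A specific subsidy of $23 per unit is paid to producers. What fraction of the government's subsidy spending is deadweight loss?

DWL / government spending = 2024/9679

Pre-subsidy: 281 - 3.2p = -307 + 5.5p gives p* = 1960/29, q* = 1877/29.
With the subsidy, sellers receive ps = pb + 23 for each unit, where pb is the price buyers pay.
Supply in terms of pb becomes qs = -307 + 5.5(pb + 23) = -180.5 + 5.5pb. Setting this equal to demand: 281 - 3.2pb = -180.5 + 5.5pb, so pb = 4615/87.
Sellers receive ps = 4615/87 + 23 = 6616/87; q' = 281 − 3.2·(4615/87) = 9679/87.
ΔCS = ½(1877/29 + 9679/87)(1960/29 − 4615/87) = 9683575/7569; ΔPS = ½(1877/29 + 9679/87)(6616/87 − 1960/29) = 5634080/7569.
Government spending = 23 × 9679/87 = 222617/87.
DWL = ½ × 23 × (9679/87 − 1877/29) = 46552/87; fraction = (46552/87) / (222617/87) = 2024/9679.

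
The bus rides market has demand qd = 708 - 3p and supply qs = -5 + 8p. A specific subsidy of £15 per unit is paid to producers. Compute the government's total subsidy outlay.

Pre-subsidy: 708 - 3p = -5 + 8p gives p* = 713/11, q* = 5649/11.
With the subsidy, sellers receive ps = pb + 15 for each unit, where pb is the price buyers pay.
Supply in terms of pb becomes qs = -5 + 8(pb + 15) = 115 + 8pb. Setting this equal to demand: 708 - 3pb = 115 + 8pb, so pb = 593/11.
Sellers receive ps = 593/11 + 15 = 758/11; q' = 708 − 3·(593/11) = 6009/11.
Government outlay = subsidy × quantity = 15 × 6009/11 = 90135/11.

Government cost = 90135/11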